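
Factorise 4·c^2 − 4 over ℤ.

4·(c + 1)·(c − 1)

Pull out the common factor 4; c^2 − 1 is a difference of squares.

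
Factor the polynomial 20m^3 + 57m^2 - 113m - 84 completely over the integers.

(4m - 7)(5m + 3)(m + 4)

Testing divisors of the constant over divisors of the leading coefficient, m = -4 is a root, giving the factor (m + 4) and quotient 20m^2 - 23m - 21.
The remaining quadratic factors as (4m - 7)(5m + 3).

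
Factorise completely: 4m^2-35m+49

(4m-7)(m-7)

Need a pair with product 4·49 = 196 and sum -35: that's -7 and -28.
Split the middle term: 4m^2-7m - 28m+49 = m(4m-7) - 7(4m-7).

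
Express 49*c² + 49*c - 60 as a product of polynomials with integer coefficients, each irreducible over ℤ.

(7*c + 12)*(7*c - 5)

Need a pair with product 49·(-60) = -2940 and sum 49: that's 84 and -35.
Split the middle term: 49*c² + 84*c - 35*c - 60 = 7*c*(7*c + 12) - 5*(7*c + 12).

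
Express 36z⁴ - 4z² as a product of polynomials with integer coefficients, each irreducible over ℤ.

Every term has a factor of 4z². Then 9z² - 1 = (3z)² − (1)².

4z²(3z + 1)(3z - 1)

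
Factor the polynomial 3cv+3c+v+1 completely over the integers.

(3c+1)(v+1)

Group as (3cv+3c) + (v+1) = 3c(v+1) + (v+1).
Both groups share the factor (v+1).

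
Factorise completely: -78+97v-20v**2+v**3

Testing divisors of the constant over divisors of the leading coefficient, v = 1 is a root, giving the factor (v-1) and quotient v**2-19v+78.
The remaining quadratic factors as (v-6)(v-13).

(v-1)(v-13)(v-6)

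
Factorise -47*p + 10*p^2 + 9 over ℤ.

Need a pair with product 10·9 = 90 and sum -47: that's -2 and -45.
Split the middle term: 10*p^2 - 2*p - 45*p + 9 = 2*p*(5*p - 1) - 9*(5*p - 1).

(2*p - 9)*(5*p - 1)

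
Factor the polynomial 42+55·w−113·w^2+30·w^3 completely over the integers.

Testing divisors of the constant over divisors of the leading coefficient, w = 3 is a root, so (w−3) divides it; the quotient is 30·w^2−23·w−14.
The remaining quadratic factors as (5·w+2)(6·w−7).

(5·w+2)·(6·w−7)·(w−3)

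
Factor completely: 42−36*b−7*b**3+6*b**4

Group as (6*b**4−36*b) + (−7*b**3+42) = 6*b*(b**3−6) − 7*(b**3−6).
Both groups share the factor (b**3−6).

(6*b−7)*(b**3−6)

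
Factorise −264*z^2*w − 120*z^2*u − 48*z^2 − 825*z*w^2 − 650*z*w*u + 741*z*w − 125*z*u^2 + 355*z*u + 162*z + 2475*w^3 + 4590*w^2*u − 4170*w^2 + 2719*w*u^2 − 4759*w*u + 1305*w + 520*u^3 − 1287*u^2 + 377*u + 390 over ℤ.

−(8*z − 15*w − 13*u + 13)*(11*w + 5*u + 2)*(3*z + 15*w + 8*u − 15)

Group: 3*z*(−88*z*w − 40*z*u − 16*z + 165*w^2 + 218*w*u − 113*w + 65*u^2 − 39*u − 26) + (15*w + 8*u − 15)*(−88*z*w − 40*z*u − 16*z + 165*w^2 + 218*w*u − 113*w + 65*u^2 − 39*u − 26); both groups contain (−88*z*w − 40*z*u − 16*z + 165*w^2 + 218*w*u − 113*w + 65*u^2 − 39*u − 26), so (3*z + 15*w + 8*u − 15) is a factor with cofactor −88*z*w − 40*z*u − 16*z + 165*w^2 + 218*w*u − 113*w + 65*u^2 − 39*u − 26.
The cofactor groups again: −88*z*w − 40*z*u − 16*z + 165*w^2 + 218*w*u − 113*w + 65*u^2 − 39*u − 26 = −8*z*(11*w + 5*u + 2) + (15*w + 13*u − 13)*(11*w + 5*u + 2); both groups contain (11*w + 5*u + 2), giving −(8*z − 15*w − 13*u + 13)*(11*w + 5*u + 2).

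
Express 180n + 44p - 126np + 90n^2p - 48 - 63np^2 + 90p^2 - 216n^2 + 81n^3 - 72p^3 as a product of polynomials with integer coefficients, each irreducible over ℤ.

(3n + 3p - 2)(3n + 3p - 4)(9n - 8p - 6)

Group: 3n(27n^2 + 3np - 54n - 24p^2 + 14p + 24) + (3p - 2)(27n^2 + 3np - 54n - 24p^2 + 14p + 24); both groups contain (27n^2 + 3np - 54n - 24p^2 + 14p + 24), so (3n + 3p - 2) is a factor with cofactor 27n^2 + 3np - 54n - 24p^2 + 14p + 24.
The cofactor groups again: 27n^2 + 3np - 54n - 24p^2 + 14p + 24 = 3n(9n - 8p - 6) + (3p - 4)(9n - 8p - 6); both groups contain (9n - 8p - 6), giving (3n + 3p - 4)(9n - 8p - 6).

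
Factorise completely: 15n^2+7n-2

(3n+2)(5n-1)

Need a pair with product 15·(-2) = -30 and sum 7: that's -3 and 10.
Split the middle term: 15n^2-3n + 10n-2 = 3n(5n-1) + 2(5n-1).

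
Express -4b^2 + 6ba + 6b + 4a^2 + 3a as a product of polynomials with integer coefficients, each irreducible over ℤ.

-(2b - 4a - 3)(2b + a)

Group: -2b(2b + a) + (4a + 3)(2b + a); both groups contain (2b + a).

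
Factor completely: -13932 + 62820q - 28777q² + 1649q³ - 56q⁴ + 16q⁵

(4q - 1)(4q - 9)(q - 9)(q² + 8q + 172)

Among the possible rational roots, q = 9/4 is a root, so (4q - 9) is a factor; dividing leaves 4q⁴ - 5q³ + 401q² - 6292q + 1548.
Next, q = 9 is a root, so (q - 9) is a factor; dividing leaves 4q³ + 31q² + 680q - 172.
Continuing, q = 1/4 is a root, so (4q - 1) divides it; the quotient is q² + 8q + 172.
The quadratic q² + 8q + 172 has discriminant -624 < 0 and is irreducible over ℤ.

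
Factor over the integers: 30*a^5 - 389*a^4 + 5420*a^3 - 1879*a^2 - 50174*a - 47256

Trying the rational-root candidates, a = 4 is a root, giving the factor (a - 4) and quotient 30*a^4 - 269*a^3 + 4344*a^2 + 15497*a + 11814.
Continuing, a = -6/5 is a root, so (5*a + 6) divides it; the quotient is 6*a^3 - 61*a^2 + 942*a + 1969.
Then a = -11/6 is a root, giving the factor (6*a + 11) and quotient a^2 - 12*a + 179.
The quadratic a^2 - 12*a + 179 has discriminant -572 < 0 and is irreducible over ℤ.

(5*a + 6)*(6*a + 11)*(a - 4)*(a^2 - 12*a + 179)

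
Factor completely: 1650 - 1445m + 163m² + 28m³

Among the possible rational roots, m = -11 is a root, giving the factor (m + 11) and quotient 28m² - 145m + 150.
The remaining quadratic factors as (4m - 15)(7m - 10).

(4m - 15)(7m - 10)(m + 11)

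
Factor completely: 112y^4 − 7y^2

Factor out 7y^2, leaving 16y^2 − 1, which is a difference of two squares.

7y^2(4y + 1)(4y − 1)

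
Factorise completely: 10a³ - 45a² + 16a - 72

(2a - 9)(5a² + 8)

Group as (10a³ + 16a) + (-45a² - 72) = 2a(5a² + 8) - 9(5a² + 8).
Both groups share the factor (5a² + 8).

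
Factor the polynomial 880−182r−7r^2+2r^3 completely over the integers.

(2r−11)(r+10)(r−8)

By the rational root theorem, r = 8 is a root, giving the factor (r−8) and quotient 2r^2+9r−110.
The remaining quadratic factors as (r+10)(2r−11).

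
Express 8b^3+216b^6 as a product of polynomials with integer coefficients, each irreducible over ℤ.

Every term has a factor of 8b^3; factoring it out leaves 27b^3+1.
Recognize a sum of cubes with the parts 3b and 1.

8b^3(3b+1)(9b^2−3b+1)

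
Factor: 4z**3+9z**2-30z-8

(4z+1)(z+4)(z-2)

Trying the rational-root candidates, z = 2 is a root, so (z-2) is a factor; dividing leaves 4z**2+17z+4.
The remaining quadratic factors as (4z+1)(z+4).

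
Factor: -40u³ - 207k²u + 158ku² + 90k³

(3k - 2u)(5k - 4u)(6k - 5u)

Group: 5k(18k² - 27ku + 10u²) - 4u(18k² - 27ku + 10u²); both groups contain (18k² - 27ku + 10u²), so (5k - 4u) is a factor with cofactor 18k² - 27ku + 10u².
The cofactor groups again: 18k² - 27ku + 10u² = 6k(3k - 2u) - 5u(3k - 2u); both groups contain (3k - 2u), giving (6k - 5u)(3k - 2u).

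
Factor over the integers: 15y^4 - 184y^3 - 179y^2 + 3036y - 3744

Testing divisors of the constant over divisors of the leading coefficient, y = 3 is a root, so (y - 3) is a factor; dividing leaves 15y^3 - 139y^2 - 596y + 1248.
Next, y = -13/3 is a root, giving the factor (3y + 13) and quotient 5y^2 - 68y + 96.
The remaining quadratic factors as (5y - 8)(y - 12).

(3y + 13)(5y - 8)(y - 12)(y - 3)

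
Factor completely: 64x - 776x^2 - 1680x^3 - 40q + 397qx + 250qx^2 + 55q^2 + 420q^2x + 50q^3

(2q + 14x - 1)(5q + 15x + 8)(5q - 8x)

Group: 5q(10q^2 + 54qx - 5q - 112x^2 + 8x) + (15x + 8)(10q^2 + 54qx - 5q - 112x^2 + 8x); both groups contain (10q^2 + 54qx - 5q - 112x^2 + 8x), so (5q + 15x + 8) is a factor with cofactor 10q^2 + 54qx - 5q - 112x^2 + 8x.
The cofactor groups again: 10q^2 + 54qx - 5q - 112x^2 + 8x = 5q(2q + 14x - 1) - 8x(2q + 14x - 1); both groups contain (2q + 14x - 1), giving (5q - 8x)(2q + 14x - 1).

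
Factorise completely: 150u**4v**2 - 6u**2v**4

Pull out the common factor 6u**2v**2; 25u**2 - v**2 is a difference of squares.

6u**2v**2(5u + v)(5u - v)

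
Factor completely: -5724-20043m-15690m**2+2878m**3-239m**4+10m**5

Testing divisors of the constant over divisors of the leading coefficient, m = -3/5 is a root, so (5m+3) is a factor; dividing leaves 2m**4-49m**3+605m**2-3501m-1908.
Continuing, m = 12 is a root, giving the factor (m-12) and quotient 2m**3-25m**2+305m+159.
Continuing, m = -1/2 is a root, so (2m+1) divides it; the quotient is m**2-13m+159.
The quadratic m**2-13m+159 has discriminant -467 < 0 and is irreducible over ℤ.

(2m+1)(5m+3)(m-12)(m**2-13m+159)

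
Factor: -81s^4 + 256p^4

(4p + 3s)(4p - 3s)(16p^2 + 9s^2)

(4p)⁴ − (3s)⁴ = ((4p)² − (3s)²)((4p)² + (3s)²); the first factor splits again, the second (16p^2 + 9s^2) is irreducible.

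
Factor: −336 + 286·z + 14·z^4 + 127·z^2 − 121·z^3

Among the possible rational roots, z = −3/2 is a root, giving the factor (2·z + 3) and quotient 7·z^3 − 71·z^2 + 170·z − 112.
Then z = 2 is a root, giving the factor (z − 2) and quotient 7·z^2 − 57·z + 56.
The remaining quadratic factors as (7·z − 8)(z − 7).

(2·z + 3)·(7·z − 8)·(z − 2)·(z − 7)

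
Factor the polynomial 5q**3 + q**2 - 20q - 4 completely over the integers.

Testing divisors of the constant over divisors of the leading coefficient, q = 2 is a root, giving the factor (q - 2) and quotient 5q**2 + 11q + 2.
The remaining quadratic factors as (5q + 1)(q + 2).

(5q + 1)(q + 2)(q - 2)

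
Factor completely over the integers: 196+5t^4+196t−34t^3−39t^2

(5t−14)(t+1)(t+2)(t−7)

Among the possible rational roots, t = 14/5 is a root, giving the factor (5t−14) and quotient t^3−4t^2−19t−14.
Continuing, t = −2 is a root, so (t+2) divides it; the quotient is t^2−6t−7.
The remaining quadratic factors as (t+1)(t−7).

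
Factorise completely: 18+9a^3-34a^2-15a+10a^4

(2a-3)(5a-3)(a+1)(a+2)

Trying the rational-root candidates, a = -1 is a root, so (a+1) is a factor; dividing leaves 10a^3-a^2-33a+18.
Continuing, a = -2 is a root, giving the factor (a+2) and quotient 10a^2-21a+9.
The remaining quadratic factors as (2a-3)(5a-3).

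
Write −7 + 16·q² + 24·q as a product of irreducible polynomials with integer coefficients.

Need a pair with product 16·(−7) = −112 and sum 24: that's −4 and 28.
Split the middle term: 16·q² − 4·q + 28·q − 7 = 4·q·(4·q − 1) + 7·(4·q − 1).

(4·q + 7)·(4·q − 1)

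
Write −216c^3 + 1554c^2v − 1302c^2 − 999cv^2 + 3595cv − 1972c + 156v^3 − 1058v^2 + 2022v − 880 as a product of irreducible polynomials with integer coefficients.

−(12c − 3v + 11)(2c − 13v + 8)(9c − 4v + 10)

Group: 2c(−108c^2 + 75cv − 219c − 12v^2 + 74v − 110) + (−13v + 8)(−108c^2 + 75cv − 219c − 12v^2 + 74v − 110); both groups contain (−108c^2 + 75cv − 219c − 12v^2 + 74v − 110), so (2c − 13v + 8) is a factor with cofactor −108c^2 + 75cv − 219c − 12v^2 + 74v − 110.
The cofactor groups again: −108c^2 + 75cv − 219c − 12v^2 + 74v − 110 = −12c(9c − 4v + 10) + (3v − 11)(9c − 4v + 10); both groups contain (9c − 4v + 10), giving −(12c − 3v + 11)(9c − 4v + 10).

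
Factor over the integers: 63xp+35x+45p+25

(7x+5)(9p+5)

Group as (63xp+35x) + (45p+25) = 7x(9p+5) + 5(9p+5).
Both groups share the factor (9p+5).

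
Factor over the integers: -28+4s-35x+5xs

Group as (5xs-35x) + (4s-28) = 5x(s-7) + 4(s-7).
Both groups share the factor (s-7).

(5x+4)(s-7)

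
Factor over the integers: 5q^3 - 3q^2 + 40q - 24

(5q - 3)(q^2 + 8)

Group as (5q^3 + 40q) + (-3q^2 - 24) = 5q(q^2 + 8) - 3(q^2 + 8).
Both groups share the factor (q^2 + 8).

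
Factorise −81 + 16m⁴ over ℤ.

(2m)⁴ − (3)⁴ = ((2m)² − (3)²)((2m)² + (3)²); the first factor splits again, the second (4m² + 9) is irreducible.

(2m + 3)(2m − 3)(4m² + 9)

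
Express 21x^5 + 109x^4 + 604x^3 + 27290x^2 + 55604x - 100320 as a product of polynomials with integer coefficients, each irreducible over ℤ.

(3x + 10)(7x - 8)(x + 11)(x^2 - 8x + 114)

Among the possible rational roots, x = 8/7 is a root, so (7x - 8) is a factor; dividing leaves 3x^4 + 19x^3 + 108x^2 + 4022x + 12540.
Next, x = -10/3 is a root, so (3x + 10) is a factor; dividing leaves x^3 + 3x^2 + 26x + 1254.
Continuing, x = -11 is a root, giving the factor (x + 11) and quotient x^2 - 8x + 114.
The quadratic x^2 - 8x + 114 has discriminant -392 < 0 and is irreducible over ℤ.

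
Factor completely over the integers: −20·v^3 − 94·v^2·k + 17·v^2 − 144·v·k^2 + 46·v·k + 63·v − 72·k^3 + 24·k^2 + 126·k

Group: v·(−20·v^2 − 54·v·k + 17·v − 36·k^2 + 12·k + 63) + 2·k·(−20·v^2 − 54·v·k + 17·v − 36·k^2 + 12·k + 63); both groups contain (−20·v^2 − 54·v·k + 17·v − 36·k^2 + 12·k + 63), so (v + 2·k) is a factor with cofactor −20·v^2 − 54·v·k + 17·v − 36·k^2 + 12·k + 63.
The cofactor groups again: −20·v^2 − 54·v·k + 17·v − 36·k^2 + 12·k + 63 = −4·v·(5·v + 6·k + 7) + (−6·k + 9)·(5·v + 6·k + 7); both groups contain (5·v + 6·k + 7), giving −(4·v + 6·k − 9)·(5·v + 6·k + 7).

−(v + 2·k)·(4·v + 6·k − 9)·(5·v + 6·k + 7)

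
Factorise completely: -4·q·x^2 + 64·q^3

Every term has a factor of 4·q. Then 16·q^2 - x^2 = (4·q)² − (x)².

4·q·(4·q + x)·(4·q - x)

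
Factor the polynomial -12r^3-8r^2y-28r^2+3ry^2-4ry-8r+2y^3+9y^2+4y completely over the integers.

Group: 2r(-6r^2-ry-2r+2y^2+y) + (y+4)(-6r^2-ry-2r+2y^2+y); both groups contain (-6r^2-ry-2r+2y^2+y), so (2r+y+4) is a factor with cofactor -6r^2-ry-2r+2y^2+y.
The cofactor groups again: -6r^2-ry-2r+2y^2+y = -2r(3r+2y+1) + y(3r+2y+1); both groups contain (3r+2y+1), giving -(2r-y)(3r+2y+1).

-(2r+y+4)(2r-y)(3r+2y+1)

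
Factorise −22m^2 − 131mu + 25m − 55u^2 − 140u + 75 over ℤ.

Group: −2m(11m + 5u + 15) + (−11u + 5)(11m + 5u + 15); both groups contain (11m + 5u + 15).

−(11m + 5u + 15)(2m + 11u − 5)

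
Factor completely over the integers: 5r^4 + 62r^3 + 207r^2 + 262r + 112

(5r + 7)(r + 1)(r + 2)(r + 8)

By the rational root theorem, r = -8 is a root, so (r + 8) divides it; the quotient is 5r^3 + 22r^2 + 31r + 14.
Next, r = -2 is a root, so (r + 2) is a factor; dividing leaves 5r^2 + 12r + 7.
The remaining quadratic factors as (r + 1)(5r + 7).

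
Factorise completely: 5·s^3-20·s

5·s·(s+2)·(s-2)

Pull out the common factor 5·s; s^2-4 is a difference of squares.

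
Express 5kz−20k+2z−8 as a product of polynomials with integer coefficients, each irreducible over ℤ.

Group as (5kz−20k) + (2z−8) = 5k(z−4) + 2(z−4).
Both groups share the factor (z−4).

(5k+2)(z−4)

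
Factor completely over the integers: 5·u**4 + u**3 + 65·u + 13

(5·u + 1)·(u**3 + 13)

Group as (5·u**4 + 65·u) + (u**3 + 13) = 5·u·(u**3 + 13) + (u**3 + 13).
Both groups share the factor (u**3 + 13).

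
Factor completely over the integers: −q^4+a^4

(a+q)*(a−q)*(a^2+q^2)

Difference of squares twice: with A = a and B = q, A⁴ − B⁴ = (A² − B²)(A² + B²), and A² − B² factors again.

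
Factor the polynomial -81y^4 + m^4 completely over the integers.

(m + 3y)(m - 3y)(m^2 + 9y^2)

Difference of squares twice: with A = m and B = 3y, A⁴ − B⁴ = (A² − B²)(A² + B²), and A² − B² factors again.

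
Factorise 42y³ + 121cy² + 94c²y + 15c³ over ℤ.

Group: 5c(3c² + 17cy + 14y²) + 3y(3c² + 17cy + 14y²); both groups contain (3c² + 17cy + 14y²), so (5c + 3y) is a factor with cofactor 3c² + 17cy + 14y².
The cofactor groups again: 3c² + 17cy + 14y² = c(3c + 14y) + y(3c + 14y); both groups contain (3c + 14y), giving (c + y)(3c + 14y).

(3c + 14y)(5c + 3y)(c + y)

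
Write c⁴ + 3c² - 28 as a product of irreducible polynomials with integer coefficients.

Substitute u = c² to get a quadratic in u, then factor.
c² - 4 is a difference of squares.
c² + 7 is irreducible over ℤ (always positive, so no real roots).

(c + 2)(c - 2)(c² + 7)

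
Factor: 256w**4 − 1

(4w + 1)(4w − 1)(16w**2 + 1)

Write as (16w**2)² − (1)², then factor 16w**2 − 1 once more.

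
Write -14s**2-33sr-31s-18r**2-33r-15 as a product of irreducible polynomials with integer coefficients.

Group: -7s(2s+3r+3) + (-6r-5)(2s+3r+3); both groups contain (2s+3r+3).

-(2s+3r+3)(7s+6r+5)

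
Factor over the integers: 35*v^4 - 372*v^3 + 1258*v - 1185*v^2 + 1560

By the rational root theorem, v = 10/7 is a root, so (7*v - 10) is a factor; dividing leaves 5*v^3 - 46*v^2 - 235*v - 156.
Next, v = -3 is a root, giving the factor (v + 3) and quotient 5*v^2 - 61*v - 52.
The remaining quadratic factors as (v - 13)(5*v + 4).

(5*v + 4)*(7*v - 10)*(v + 3)*(v - 13)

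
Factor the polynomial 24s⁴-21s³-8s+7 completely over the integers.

(8s-7)(3s³-1)

Group as (24s⁴-8s) + (-21s³+7) = 8s(3s³-1) - 7(3s³-1).
Both groups share the factor (3s³-1).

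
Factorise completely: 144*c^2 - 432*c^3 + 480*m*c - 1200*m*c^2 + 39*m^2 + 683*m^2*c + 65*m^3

Group: m*(65*m^2 - 97*m*c + 39*m - 36*c^2 + 12*c) + 12*c*(65*m^2 - 97*m*c + 39*m - 36*c^2 + 12*c); both groups contain (65*m^2 - 97*m*c + 39*m - 36*c^2 + 12*c), so (m + 12*c) is a factor with cofactor 65*m^2 - 97*m*c + 39*m - 36*c^2 + 12*c.
The cofactor groups again: 65*m^2 - 97*m*c + 39*m - 36*c^2 + 12*c = 13*m*(5*m - 9*c + 3) + 4*c*(5*m - 9*c + 3); both groups contain (5*m - 9*c + 3), giving (13*m + 4*c)*(5*m - 9*c + 3).

(5*m - 9*c + 3)*(m + 12*c)*(13*m + 4*c)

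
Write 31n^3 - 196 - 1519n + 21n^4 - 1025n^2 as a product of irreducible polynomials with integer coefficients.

(3n + 4)(7n + 1)(n + 7)(n - 7)

Among the possible rational roots, n = 7 is a root, giving the factor (n - 7) and quotient 21n^3 + 178n^2 + 221n + 28.
Continuing, n = -1/7 is a root, so (7n + 1) divides it; the quotient is 3n^2 + 25n + 28.
The remaining quadratic factors as (n + 7)(3n + 4).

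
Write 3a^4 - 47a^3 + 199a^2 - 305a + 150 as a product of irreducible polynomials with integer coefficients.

(3a - 5)(a - 1)(a - 10)(a - 3)

Trying the rational-root candidates, a = 3 is a root, so (a - 3) divides it; the quotient is 3a^3 - 38a^2 + 85a - 50.
Next, a = 10 is a root, giving the factor (a - 10) and quotient 3a^2 - 8a + 5.
The remaining quadratic factors as (3a - 5)(a - 1).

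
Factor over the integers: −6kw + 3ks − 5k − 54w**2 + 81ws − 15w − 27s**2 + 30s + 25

−(6w − 3s + 5)(k + 9w − 9s − 5)

Group: −k(6w − 3s + 5) + (−9w + 9s + 5)(6w − 3s + 5); both groups contain (6w − 3s + 5).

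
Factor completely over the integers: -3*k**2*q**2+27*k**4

Factor out 3*k**2, leaving 9*k**2-q**2, which is a difference of two squares.

3*k**2*(3*k+q)*(3*k-q)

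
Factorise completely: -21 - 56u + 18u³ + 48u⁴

Group as (48u⁴ - 56u) + (18u³ - 21) = 8u(6u³ - 7) + 3(6u³ - 7).
Both groups share the factor (6u³ - 7).

(8u + 3)(6u³ - 7)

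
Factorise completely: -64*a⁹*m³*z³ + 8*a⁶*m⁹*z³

Every term has a factor of 8*a⁶*m³*z³; factoring it out leaves -8*a³ + m⁶.
Recognize a difference of cubes with the parts m² and 2*a.

-8*a⁶*m³*z³*(2*a - m²)*(4*a² + 2*a*m² + m⁴)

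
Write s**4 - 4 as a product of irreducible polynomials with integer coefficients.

(s**2 + 2)(s**2 - 2)

Substitute u = s**2 to get a quadratic in u, then factor.
s**2 - 2 is irreducible over ℤ (2 is not a perfect square).
s**2 + 2 is irreducible over ℤ (always positive, so no real roots).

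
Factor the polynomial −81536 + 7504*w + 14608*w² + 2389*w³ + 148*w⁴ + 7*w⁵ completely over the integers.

(7*w − 13)*(w + 4)*(w + 7)*(w² + 12*w + 224)

Among the possible rational roots, w = −7 is a root, so (w + 7) divides it; the quotient is 7*w⁴ + 99*w³ + 1696*w² + 2736*w − 11648.
Next, w = 13/7 is a root, so (7*w − 13) divides it; the quotient is w³ + 16*w² + 272*w + 896.
Continuing, w = −4 is a root, so (w + 4) divides it; the quotient is w² + 12*w + 224.
The quadratic w² + 12*w + 224 has discriminant −752 < 0 and is irreducible over ℤ.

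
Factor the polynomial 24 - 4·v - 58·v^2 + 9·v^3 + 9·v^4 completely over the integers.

Among the possible rational roots, v = 2 is a root, so (v - 2) is a factor; dividing leaves 9·v^3 + 27·v^2 - 4·v - 12.
Then v = -3 is a root, so (v + 3) divides it; the quotient is 9·v^2 - 4.
The remaining quadratic factors as (3·v + 2)(3·v - 2).

(3·v + 2)·(3·v - 2)·(v + 3)·(v - 2)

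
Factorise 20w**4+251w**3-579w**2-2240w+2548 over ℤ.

(4w-13)(5w+14)(w+14)(w-1)

Testing divisors of the constant over divisors of the leading coefficient, w = 13/4 is a root, so (4w-13) divides it; the quotient is 5w**3+79w**2+112w-196.
Continuing, w = -14/5 is a root, so (5w+14) divides it; the quotient is w**2+13w-14.
The remaining quadratic factors as (w+14)(w-1).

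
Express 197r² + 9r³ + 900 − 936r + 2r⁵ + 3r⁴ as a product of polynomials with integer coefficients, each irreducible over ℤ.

(2r − 3)(r + 6)(r − 2)(r² − r + 25)

Testing divisors of the constant over divisors of the leading coefficient, r = 2 is a root, so (r − 2) divides it; the quotient is 2r⁴ + 7r³ + 23r² + 243r − 450.
Then r = −6 is a root, so (r + 6) divides it; the quotient is 2r³ − 5r² + 53r − 75.
Next, r = 3/2 is a root, giving the factor (2r − 3) and quotient r² − r + 25.
The quadratic r² − r + 25 has discriminant −99 < 0 and is irreducible over ℤ.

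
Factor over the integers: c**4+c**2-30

(c**2+6)(c**2-5)

Substitute u = c**2 to get a quadratic in u, then factor.
c**2+6 is irreducible over ℤ (always positive, so no real roots).
c**2-5 is irreducible over ℤ (5 is not a perfect square).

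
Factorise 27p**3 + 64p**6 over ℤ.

Pull out the common factor p**3, leaving 64p**3 + 27.
Recognize a sum of cubes with the parts 3 and 4p.

p**3(4p + 3)(16p**2 − 12p + 9)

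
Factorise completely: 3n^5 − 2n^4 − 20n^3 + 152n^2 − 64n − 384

Among the possible rational roots, n = −4/3 is a root, so (3n + 4) divides it; the quotient is n^4 − 2n^3 − 4n^2 + 56n − 96.
Next, n = −4 is a root, so (n + 4) is a factor; dividing leaves n^3 − 6n^2 + 20n − 24.
Then n = 2 is a root, so (n − 2) divides it; the quotient is n^2 − 4n + 12.
The quadratic n^2 − 4n + 12 has discriminant −32 < 0 and is irreducible over ℤ.

(3n + 4)(n + 4)(n − 2)(n^2 − 4n + 12)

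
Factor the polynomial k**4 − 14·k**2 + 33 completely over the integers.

(k**2 − 11)·(k**2 − 3)

Substitute u = k**2 to get a quadratic in u, then factor.
k**2 − 11 is irreducible over ℤ (11 is not a perfect square).
k**2 − 3 is irreducible over ℤ (3 is not a perfect square).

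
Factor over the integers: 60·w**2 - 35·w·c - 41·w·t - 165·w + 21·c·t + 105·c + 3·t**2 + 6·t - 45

(5·w - 3·t - 15)·(12·w - 7·c - t + 3)

Group: 12·w·(5·w - 3·t - 15) + (-7·c - t + 3)·(5·w - 3·t - 15); both groups contain (5·w - 3·t - 15).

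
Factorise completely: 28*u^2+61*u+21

Need a pair with product 28·21 = 588 and sum 61: that's 12 and 49.
Split the middle term: 28*u^2+12*u + 49*u+21 = 4*u*(7*u+3) + 7*(7*u+3).

(4*u+7)*(7*u+3)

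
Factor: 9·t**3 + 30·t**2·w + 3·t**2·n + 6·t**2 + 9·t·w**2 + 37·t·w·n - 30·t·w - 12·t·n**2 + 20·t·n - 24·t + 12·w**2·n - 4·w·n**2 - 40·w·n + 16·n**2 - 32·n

Group: t·(9·t**2 + 3·t·w + 12·t·n - 12·t + 4·w·n - 16·n) + (3·w - n + 2)·(9·t**2 + 3·t·w + 12·t·n - 12·t + 4·w·n - 16·n); both groups contain (9·t**2 + 3·t·w + 12·t·n - 12·t + 4·w·n - 16·n), so (t + 3·w - n + 2) is a factor with cofactor 9·t**2 + 3·t·w + 12·t·n - 12·t + 4·w·n - 16·n.
The cofactor groups again: 9·t**2 + 3·t·w + 12·t·n - 12·t + 4·w·n - 16·n = 3·t·(3·t + w - 4) + 4·n·(3·t + w - 4); both groups contain (3·t + w - 4), giving (3·t + 4·n)·(3·t + w - 4).

(t + 3·w - n + 2)·(3·t + w - 4)·(3·t + 4·n)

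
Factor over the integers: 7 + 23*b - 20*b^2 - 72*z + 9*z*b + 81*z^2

Group: 9*z*(9*z - 4*b - 1) + (5*b - 7)*(9*z - 4*b - 1); both groups contain (9*z - 4*b - 1).

(9*z - 4*b - 1)*(9*z + 5*b - 7)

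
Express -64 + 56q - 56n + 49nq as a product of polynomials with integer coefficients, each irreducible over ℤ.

Group as (49nq - 56n) + (56q - 64) = 7n(7q - 8) + 8(7q - 8).
Both groups share the factor (7q - 8).

(7n + 8)(7q - 8)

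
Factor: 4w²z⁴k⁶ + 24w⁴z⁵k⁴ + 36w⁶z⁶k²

4k²w²z⁴(3w²z + k²)²

Pull out the common factor 4w²z⁴k², leaving 9w⁴z² + 6w²zk² + k⁴.
Recognize a perfect-square trinomial with the parts k² and 3w²z.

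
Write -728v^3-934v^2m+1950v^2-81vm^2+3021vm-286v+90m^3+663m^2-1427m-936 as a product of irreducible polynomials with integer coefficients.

-(4v-m-9)(14v+15m+8)(13v+6m-13)

Group: 14v(-52v^2-11vm+169v+6m^2+41m-117) + (15m+8)(-52v^2-11vm+169v+6m^2+41m-117); both groups contain (-52v^2-11vm+169v+6m^2+41m-117), so (14v+15m+8) is a factor with cofactor -52v^2-11vm+169v+6m^2+41m-117.
The cofactor groups again: -52v^2-11vm+169v+6m^2+41m-117 = -4v(13v+6m-13) + (m+9)(13v+6m-13); both groups contain (13v+6m-13), giving -(4v-m-9)(13v+6m-13).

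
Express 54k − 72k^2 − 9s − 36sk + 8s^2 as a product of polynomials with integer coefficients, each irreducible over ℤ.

Group: s(8s + 12k − 9) − 6k(8s + 12k − 9); both groups contain (8s + 12k − 9).

(s − 6k)(8s + 12k − 9)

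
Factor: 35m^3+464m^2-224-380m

(5m+2)(7m-8)(m+14)

Trying the rational-root candidates, m = 8/7 is a root, so (7m-8) is a factor; dividing leaves 5m^2+72m+28.
The remaining quadratic factors as (5m+2)(m+14).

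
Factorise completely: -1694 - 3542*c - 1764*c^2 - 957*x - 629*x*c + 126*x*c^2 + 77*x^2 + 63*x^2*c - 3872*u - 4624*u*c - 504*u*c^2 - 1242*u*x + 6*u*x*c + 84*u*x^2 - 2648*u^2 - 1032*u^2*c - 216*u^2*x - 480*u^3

Group: 12*u*(-40*u^2 - 18*u*x - 56*u*c - 184*u + 7*x^2 + 14*x*c - 87*x - 196*c - 154) + (9*c + 11)*(-40*u^2 - 18*u*x - 56*u*c - 184*u + 7*x^2 + 14*x*c - 87*x - 196*c - 154); both groups contain (-40*u^2 - 18*u*x - 56*u*c - 184*u + 7*x^2 + 14*x*c - 87*x - 196*c - 154), so (12*u + 9*c + 11) is a factor with cofactor -40*u^2 - 18*u*x - 56*u*c - 184*u + 7*x^2 + 14*x*c - 87*x - 196*c - 154.
The cofactor groups again: -40*u^2 - 18*u*x - 56*u*c - 184*u + 7*x^2 + 14*x*c - 87*x - 196*c - 154 = -10*u*(4*u - x + 14) + (-7*x - 14*c - 11)*(4*u - x + 14); both groups contain (4*u - x + 14), giving -(10*u + 7*x + 14*c + 11)*(4*u - x + 14).

-(10*u + 7*x + 14*c + 11)*(4*u - x + 14)*(12*u + 9*c + 11)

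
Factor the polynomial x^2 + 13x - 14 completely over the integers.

(x + 14)(x - 1)

Two integers with product -14 and sum 13 are -1 and 14.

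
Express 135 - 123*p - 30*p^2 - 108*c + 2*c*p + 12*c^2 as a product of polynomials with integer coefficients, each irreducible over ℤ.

Group: 6*c*(2*c - 3*p - 15) + (10*p - 9)*(2*c - 3*p - 15); both groups contain (2*c - 3*p - 15).

(2*c - 3*p - 15)*(6*c + 10*p - 9)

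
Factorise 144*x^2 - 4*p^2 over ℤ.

4*(6*x - p)*(6*x + p)

Pull out the common factor 4; 36*x^2 - p^2 is a difference of squares.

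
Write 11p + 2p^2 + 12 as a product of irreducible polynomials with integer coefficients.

Need a pair with product 2·12 = 24 and sum 11: that's 8 and 3.
Split the middle term: 2p^2 + 8p + 3p + 12 = 2p(p + 4) + 3(p + 4).

(2p + 3)(p + 4)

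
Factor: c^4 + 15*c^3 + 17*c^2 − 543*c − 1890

Among the possible rational roots, c = 6 is a root, so (c − 6) is a factor; dividing leaves c^3 + 21*c^2 + 143*c + 315.
Continuing, c = −9 is a root, so (c + 9) divides it; the quotient is c^2 + 12*c + 35.
The remaining quadratic factors as (c + 7)(c + 5).

(c + 5)*(c + 7)*(c + 9)*(c − 6)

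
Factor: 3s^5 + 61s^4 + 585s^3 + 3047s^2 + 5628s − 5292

(3s − 2)(s + 6)(s + 7)(s^2 + 8s + 63)

Among the possible rational roots, s = −7 is a root, so (s + 7) divides it; the quotient is 3s^4 + 40s^3 + 305s^2 + 912s − 756.
Continuing, s = −6 is a root, so (s + 6) is a factor; dividing leaves 3s^3 + 22s^2 + 173s − 126.
Continuing, s = 2/3 is a root, giving the factor (3s − 2) and quotient s^2 + 8s + 63.
The quadratic s^2 + 8s + 63 has discriminant −188 < 0 and is irreducible over ℤ.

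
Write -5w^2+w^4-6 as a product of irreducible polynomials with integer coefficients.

Substitute u = w^2 to get a quadratic in u, then factor.
w^2-6 is irreducible over ℤ (6 is not a perfect square).
w^2+1 is irreducible over ℤ (sum of squares).

(w^2+1)(w^2-6)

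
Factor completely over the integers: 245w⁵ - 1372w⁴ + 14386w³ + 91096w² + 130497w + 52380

Testing divisors of the constant over divisors of the leading coefficient, w = -9/7 is a root, so (7w + 9) divides it; the quotient is 35w⁴ - 241w³ + 2365w² + 9973w + 5820.
Next, w = -12/5 is a root, giving the factor (5w + 12) and quotient 7w³ - 65w² + 629w + 485.
Then w = -5/7 is a root, giving the factor (7w + 5) and quotient w² - 10w + 97.
The quadratic w² - 10w + 97 has discriminant -288 < 0 and is irreducible over ℤ.

(5w + 12)(7w + 5)(7w + 9)(w² - 10w + 97)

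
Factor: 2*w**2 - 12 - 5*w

(2*w + 3)*(w - 4)

Need a pair with product 2·(-12) = -24 and sum -5: that's -8 and 3.
Split the middle term: 2*w**2 - 8*w + 3*w - 12 = 2*w*(w - 4) + 3*(w - 4).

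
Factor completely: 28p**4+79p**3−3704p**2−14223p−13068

Trying the rational-root candidates, p = −11 is a root, so (p+11) divides it; the quotient is 28p**3−229p**2−1185p−1188.
Then p = 12 is a root, so (p−12) is a factor; dividing leaves 28p**2+107p+99.
The remaining quadratic factors as (4p+9)(7p+11).

(4p+9)(7p+11)(p+11)(p−12)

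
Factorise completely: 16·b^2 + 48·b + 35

Need a pair with product 16·35 = 560 and sum 48: that's 20 and 28.
Split the middle term: 16·b^2 + 20·b + 28·b + 35 = 4·b·(4·b + 5) + 7·(4·b + 5).

(4·b + 5)·(4·b + 7)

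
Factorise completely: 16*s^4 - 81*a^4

(2*s - 3*a)*(2*s + 3*a)*(4*s^2 + 9*a^2)

(2*s)⁴ − (3*a)⁴ = ((2*s)² − (3*a)²)((2*s)² + (3*a)²); the first factor splits again, the second (4*s^2 + 9*a^2) is irreducible.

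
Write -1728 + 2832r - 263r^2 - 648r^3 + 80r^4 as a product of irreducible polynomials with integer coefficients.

(4r + 9)(4r - 3)(5r - 8)(r - 8)

Testing divisors of the constant over divisors of the leading coefficient, r = 8/5 is a root, so (5r - 8) is a factor; dividing leaves 16r^3 - 104r^2 - 219r + 216.
Then r = 3/4 is a root, so (4r - 3) divides it; the quotient is 4r^2 - 23r - 72.
The remaining quadratic factors as (4r + 9)(r - 8).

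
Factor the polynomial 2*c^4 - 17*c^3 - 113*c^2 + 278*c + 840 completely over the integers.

Testing divisors of the constant over divisors of the leading coefficient, c = -2 is a root, so (c + 2) divides it; the quotient is 2*c^3 - 21*c^2 - 71*c + 420.
Then c = 12 is a root, giving the factor (c - 12) and quotient 2*c^2 + 3*c - 35.
The remaining quadratic factors as (2*c - 7)(c + 5).

(2*c - 7)*(c + 2)*(c + 5)*(c - 12)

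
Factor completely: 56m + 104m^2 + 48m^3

Pull out the common factor 8m, then factor the remaining trinomial.

8m(6m + 7)(m + 1)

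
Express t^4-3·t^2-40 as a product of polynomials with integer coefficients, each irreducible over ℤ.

(t^2+5)·(t^2-8)

Substitute u = t^2 to get a quadratic in u, then factor.
t^2+5 is irreducible over ℤ (always positive, so no real roots).
t^2-8 is irreducible over ℤ (8 is not a perfect square).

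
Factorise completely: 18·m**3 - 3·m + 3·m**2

3·m·(2·m + 1)·(3·m - 1)

Pull out the common factor 3·m, then factor the remaining trinomial.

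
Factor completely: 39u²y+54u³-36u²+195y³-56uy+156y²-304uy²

(6u-5y-4)(9u-13y)(u+3y)

Group: u(54u²-123uy-36u+65y²+52y) + 3y(54u²-123uy-36u+65y²+52y); both groups contain (54u²-123uy-36u+65y²+52y), so (u+3y) is a factor with cofactor 54u²-123uy-36u+65y²+52y.
The cofactor groups again: 54u²-123uy-36u+65y²+52y = 9u(6u-5y-4) - 13y(6u-5y-4); both groups contain (6u-5y-4), giving (9u-13y)(6u-5y-4).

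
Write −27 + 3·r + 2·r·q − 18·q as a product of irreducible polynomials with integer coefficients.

(2·q + 3)·(r − 9)

Group as (2·r·q + 3·r) + (−18·q − 27) = r·(2·q + 3) − 9·(2·q + 3).
Both groups share the factor (2·q + 3).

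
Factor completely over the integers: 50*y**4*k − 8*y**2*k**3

Factor out 2*y**2*k, leaving 25*y**2 − 4*k**2, which is a difference of two squares.

2*k*y**2*(5*y − 2*k)*(5*y + 2*k)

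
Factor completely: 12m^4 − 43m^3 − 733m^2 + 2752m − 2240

By the rational root theorem, m = 7/3 is a root, so (3m − 7) divides it; the quotient is 4m^3 − 5m^2 − 256m + 320.
Continuing, m = 5/4 is a root, giving the factor (4m − 5) and quotient m^2 − 64.
The remaining quadratic factors as (m + 8)(m − 8).

(3m − 7)(4m − 5)(m + 8)(m − 8)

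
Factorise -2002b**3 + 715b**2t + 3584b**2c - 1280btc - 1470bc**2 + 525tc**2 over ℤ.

Group: 13b(-154b**2 + 55bt + 98bc - 35tc) - 15c(-154b**2 + 55bt + 98bc - 35tc); both groups contain (-154b**2 + 55bt + 98bc - 35tc), so (13b - 15c) is a factor with cofactor -154b**2 + 55bt + 98bc - 35tc.
The cofactor groups again: -154b**2 + 55bt + 98bc - 35tc = -14b(11b - 7c) + 5t(11b - 7c); both groups contain (11b - 7c), giving -(14b - 5t)(11b - 7c).

-(11b - 7c)(13b - 15c)(14b - 5t)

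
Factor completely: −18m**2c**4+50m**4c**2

2c**2m**2(5m−3c)(5m+3c)

Factor out 2m**2c**2, leaving 25m**2−9c**2, which is a difference of two squares.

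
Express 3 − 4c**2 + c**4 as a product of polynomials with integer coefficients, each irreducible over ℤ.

(c + 1)(c − 1)(c**2 − 3)

Substitute u = c**2 to get a quadratic in u, then factor.
c**2 − 3 is irreducible over ℤ (3 is not a perfect square).
c**2 − 1 is a difference of squares.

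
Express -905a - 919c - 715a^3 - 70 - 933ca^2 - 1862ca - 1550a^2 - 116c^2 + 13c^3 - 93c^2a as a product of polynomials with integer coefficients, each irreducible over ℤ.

(c - 13a - 14)(13c + 11a + 1)(c + 5a + 5)

Group: c(13c^2 - 158ca - 181c - 143a^2 - 167a - 14) + (5a + 5)(13c^2 - 158ca - 181c - 143a^2 - 167a - 14); both groups contain (13c^2 - 158ca - 181c - 143a^2 - 167a - 14), so (c + 5a + 5) is a factor with cofactor 13c^2 - 158ca - 181c - 143a^2 - 167a - 14.
The cofactor groups again: 13c^2 - 158ca - 181c - 143a^2 - 167a - 14 = c(13c + 11a + 1) + (-13a - 14)(13c + 11a + 1); both groups contain (13c + 11a + 1), giving (c - 13a - 14)(13c + 11a + 1).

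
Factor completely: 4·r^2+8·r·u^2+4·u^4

Pull out the common factor 4, leaving r^2+2·r·u^2+u^4.
Recognize a perfect-square trinomial with the parts u^2 and r.

4·(r+u^2)^2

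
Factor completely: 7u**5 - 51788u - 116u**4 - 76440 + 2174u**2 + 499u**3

Testing divisors of the constant over divisors of the leading coefficient, u = -10/7 is a root, so (7u + 10) divides it; the quotient is u**4 - 18u**3 + 97u**2 + 172u - 7644.
Continuing, u = 13 is a root, giving the factor (u - 13) and quotient u**3 - 5u**2 + 32u + 588.
Next, u = -6 is a root, so (u + 6) is a factor; dividing leaves u**2 - 11u + 98.
The quadratic u**2 - 11u + 98 has discriminant -271 < 0 and is irreducible over ℤ.

(7u + 10)(u + 6)(u - 13)(u**2 - 11u + 98)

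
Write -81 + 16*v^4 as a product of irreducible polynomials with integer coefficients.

Write as (4*v^2)² − (9)², then factor 4*v^2 - 9 once more.

(2*v + 3)*(2*v - 3)*(4*v^2 + 9)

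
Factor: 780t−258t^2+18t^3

6t(3t−13)(t−10)

Pull out the common factor 6t, then factor the remaining trinomial.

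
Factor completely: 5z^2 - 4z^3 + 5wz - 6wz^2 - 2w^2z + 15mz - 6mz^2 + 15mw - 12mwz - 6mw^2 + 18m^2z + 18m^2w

(3m + z)(6m - 2w - 4z + 5)(w + z)

Group: 6m(3mw + 3mz + wz + z^2) + (-2w - 4z + 5)(3mw + 3mz + wz + z^2); both groups contain (3mw + 3mz + wz + z^2), so (6m - 2w - 4z + 5) is a factor with cofactor 3mw + 3mz + wz + z^2.
The cofactor groups again: 3mw + 3mz + wz + z^2 = 3m(w + z) + z(w + z); both groups contain (w + z), giving (3m + z)(w + z).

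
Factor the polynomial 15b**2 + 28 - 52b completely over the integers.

(3b - 2)(5b - 14)

Need a pair with product 15·28 = 420 and sum -52: that's -42 and -10.
Split the middle term: 15b**2 - 42b - 10b + 28 = 3b(5b - 14) - 2(5b - 14).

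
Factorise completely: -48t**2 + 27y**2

Pull out the common factor 3; 9y**2 - 16t**2 is a difference of squares.

3(3y - 4t)(3y + 4t)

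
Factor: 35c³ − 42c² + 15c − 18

(5c − 6)(7c² + 3)

Group as (35c³ + 15c) + (−42c² − 18) = 5c(7c² + 3) − 6(7c² + 3).
Both groups share the factor (7c² + 3).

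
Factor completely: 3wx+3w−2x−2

Group as (3wx+3w) + (−2x−2) = 3w(x+1) − 2(x+1).
Both groups share the factor (x+1).

(3w−2)(x+1)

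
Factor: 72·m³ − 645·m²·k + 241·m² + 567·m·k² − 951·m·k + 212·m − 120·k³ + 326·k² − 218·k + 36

Group: 9·m·(8·m² − 69·m·k + 25·m + 40·k² − 82·k + 18) + (−3·k + 2)·(8·m² − 69·m·k + 25·m + 40·k² − 82·k + 18); both groups contain (8·m² − 69·m·k + 25·m + 40·k² − 82·k + 18), so (9·m − 3·k + 2) is a factor with cofactor 8·m² − 69·m·k + 25·m + 40·k² − 82·k + 18.
The cofactor groups again: 8·m² − 69·m·k + 25·m + 40·k² − 82·k + 18 = 8·m·(m − 8·k + 2) + (−5·k + 9)·(m − 8·k + 2); both groups contain (m − 8·k + 2), giving (8·m − 5·k + 9)·(m − 8·k + 2).

(9·m − 3·k + 2)·(8·m − 5·k + 9)·(m − 8·k + 2)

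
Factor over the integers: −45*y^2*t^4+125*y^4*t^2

Every term has a factor of 5*y^2*t^2. Then 25*y^2−9*t^2 = (5*y)² − (3*t)².

5*t^2*y^2*(5*y−3*t)*(5*y+3*t)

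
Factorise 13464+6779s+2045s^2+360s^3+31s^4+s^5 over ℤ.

Among the possible rational roots, s = -11 is a root, so (s+11) is a factor; dividing leaves s^4+20s^3+140s^2+505s+1224.
Then s = -8 is a root, so (s+8) divides it; the quotient is s^3+12s^2+44s+153.
Next, s = -9 is a root, so (s+9) is a factor; dividing leaves s^2+3s+17.
The quadratic s^2+3s+17 has discriminant -59 < 0 and is irreducible over ℤ.

(s+11)(s+8)(s+9)(s^2+3s+17)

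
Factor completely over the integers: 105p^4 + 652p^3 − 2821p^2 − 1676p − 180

Trying the rational-root candidates, p = −2/5 is a root, so (5p + 2) is a factor; dividing leaves 21p^3 + 122p^2 − 613p − 90.
Continuing, p = 10/3 is a root, so (3p − 10) is a factor; dividing leaves 7p^2 + 64p + 9.
The remaining quadratic factors as (7p + 1)(p + 9).

(3p − 10)(5p + 2)(7p + 1)(p + 9)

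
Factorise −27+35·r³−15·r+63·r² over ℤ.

(5·r+9)·(7·r²−3)

Group as (35·r³−15·r) + (63·r²−27) = 5·r·(7·r²−3) + 9·(7·r²−3).
Both groups share the factor (7·r²−3).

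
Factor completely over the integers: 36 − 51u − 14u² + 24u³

(2u + 3)(3u − 4)(4u − 3)

Trying the rational-root candidates, u = −3/2 is a root, giving the factor (2u + 3) and quotient 12u² − 25u + 12.
The remaining quadratic factors as (3u − 4)(4u − 3).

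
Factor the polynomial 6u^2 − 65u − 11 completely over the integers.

(6u + 1)(u − 11)

Need a pair with product 6·(−11) = −66 and sum −65: that's −66 and 1.
Split the middle term: 6u^2 − 66u + u − 11 = 6u(u − 11) + (u − 11).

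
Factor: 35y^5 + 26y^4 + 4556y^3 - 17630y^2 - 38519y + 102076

(5y + 13)(7y - 13)(y - 4)(y^2 + 4y + 151)

By the rational root theorem, y = 13/7 is a root, giving the factor (7y - 13) and quotient 5y^4 + 13y^3 + 675y^2 - 1265y - 7852.
Continuing, y = 4 is a root, so (y - 4) divides it; the quotient is 5y^3 + 33y^2 + 807y + 1963.
Then y = -13/5 is a root, so (5y + 13) divides it; the quotient is y^2 + 4y + 151.
The quadratic y^2 + 4y + 151 has discriminant -588 < 0 and is irreducible over ℤ.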